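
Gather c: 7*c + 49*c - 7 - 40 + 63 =56*c + 16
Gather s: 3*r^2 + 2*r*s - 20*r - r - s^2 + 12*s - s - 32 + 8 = 3*r^2 - 21*r - s^2 + s*(2*r + 11) - 24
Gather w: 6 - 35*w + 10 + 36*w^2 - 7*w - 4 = 36*w^2 - 42*w + 12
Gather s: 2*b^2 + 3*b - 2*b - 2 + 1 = 2*b^2 + b - 1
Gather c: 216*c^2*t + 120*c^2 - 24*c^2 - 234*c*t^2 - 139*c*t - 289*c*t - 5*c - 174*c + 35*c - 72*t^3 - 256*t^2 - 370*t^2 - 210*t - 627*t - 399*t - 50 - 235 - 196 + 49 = c^2*(216*t + 96) + c*(-234*t^2 - 428*t - 144) - 72*t^3 - 626*t^2 - 1236*t - 432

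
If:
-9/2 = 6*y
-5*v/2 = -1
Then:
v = 2/5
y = -3/4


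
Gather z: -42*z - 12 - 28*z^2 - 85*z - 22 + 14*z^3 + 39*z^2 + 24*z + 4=14*z^3 + 11*z^2 - 103*z - 30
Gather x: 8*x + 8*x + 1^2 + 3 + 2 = 16*x + 6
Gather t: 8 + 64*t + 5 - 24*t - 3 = 40*t + 10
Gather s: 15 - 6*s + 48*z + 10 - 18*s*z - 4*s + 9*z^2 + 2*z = s*(-18*z - 10) + 9*z^2 + 50*z + 25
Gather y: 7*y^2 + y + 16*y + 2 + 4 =7*y^2 + 17*y + 6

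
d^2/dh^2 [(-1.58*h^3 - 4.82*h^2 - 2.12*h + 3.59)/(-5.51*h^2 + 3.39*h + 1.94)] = (-1.13686837721616e-13*h^4 + 378.88496*h^3 - 282.472938*h^2 + 573.991602*h - 150.86685)/(167.284151*h^6 - 308.762217*h^5 + 13.268631*h^4 + 178.464177*h^3 - 4.67171400000001*h^2 - 38.275812*h - 7.301384)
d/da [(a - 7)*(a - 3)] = 2*a - 10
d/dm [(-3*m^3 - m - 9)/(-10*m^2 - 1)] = (30*m^4 - m^2 - 180*m + 1)/(100*m^4 + 20*m^2 + 1)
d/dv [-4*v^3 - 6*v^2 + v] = -12*v^2 - 12*v + 1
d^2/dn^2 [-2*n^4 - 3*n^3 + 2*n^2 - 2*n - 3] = -24*n^2 - 18*n + 4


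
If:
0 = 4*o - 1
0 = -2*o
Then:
No Solution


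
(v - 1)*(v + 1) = v^2 - 1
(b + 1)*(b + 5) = b^2 + 6*b + 5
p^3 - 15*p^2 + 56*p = p*(p - 8)*(p - 7)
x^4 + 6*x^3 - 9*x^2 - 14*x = x*(x - 2)*(x + 1)*(x + 7)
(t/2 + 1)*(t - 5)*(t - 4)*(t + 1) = t^4/2 - 3*t^3 - 5*t^2/2 + 21*t + 20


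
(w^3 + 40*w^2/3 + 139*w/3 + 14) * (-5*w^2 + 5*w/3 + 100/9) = -5*w^5 - 65*w^4 - 595*w^3/3 + 4195*w^2/27 + 14530*w/27 + 1400/9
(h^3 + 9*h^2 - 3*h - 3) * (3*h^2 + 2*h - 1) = 3*h^5 + 29*h^4 + 8*h^3 - 24*h^2 - 3*h + 3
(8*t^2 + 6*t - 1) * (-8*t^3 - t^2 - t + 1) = -64*t^5 - 56*t^4 - 6*t^3 + 3*t^2 + 7*t - 1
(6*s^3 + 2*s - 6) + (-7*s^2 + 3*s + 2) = 6*s^3 - 7*s^2 + 5*s - 4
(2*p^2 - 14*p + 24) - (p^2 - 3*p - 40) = p^2 - 11*p + 64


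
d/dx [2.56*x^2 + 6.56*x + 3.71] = 5.12*x + 6.56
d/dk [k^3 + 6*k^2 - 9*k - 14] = 3*k^2 + 12*k - 9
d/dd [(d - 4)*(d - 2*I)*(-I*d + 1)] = -3*I*d^2 - d*(2 - 8*I) + 4 - 2*I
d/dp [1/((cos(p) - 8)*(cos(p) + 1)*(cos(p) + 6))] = (3*cos(p)^2 - 2*cos(p) - 50)*sin(p)/((cos(p) - 8)^2*(cos(p) + 1)^2*(cos(p) + 6)^2)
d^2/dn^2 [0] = 0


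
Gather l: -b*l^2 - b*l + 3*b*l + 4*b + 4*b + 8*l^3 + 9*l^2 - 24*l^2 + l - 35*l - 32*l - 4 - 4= 8*b + 8*l^3 + l^2*(-b - 15) + l*(2*b - 66) - 8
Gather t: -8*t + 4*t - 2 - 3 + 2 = -4*t - 3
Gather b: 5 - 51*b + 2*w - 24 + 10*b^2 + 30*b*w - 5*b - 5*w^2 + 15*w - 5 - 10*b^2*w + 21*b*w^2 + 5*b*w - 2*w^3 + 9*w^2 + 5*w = b^2*(10 - 10*w) + b*(21*w^2 + 35*w - 56) - 2*w^3 + 4*w^2 + 22*w - 24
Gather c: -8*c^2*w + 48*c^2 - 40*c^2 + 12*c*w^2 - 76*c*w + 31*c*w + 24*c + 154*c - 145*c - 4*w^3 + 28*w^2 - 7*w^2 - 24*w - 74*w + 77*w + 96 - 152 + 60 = c^2*(8 - 8*w) + c*(12*w^2 - 45*w + 33) - 4*w^3 + 21*w^2 - 21*w + 4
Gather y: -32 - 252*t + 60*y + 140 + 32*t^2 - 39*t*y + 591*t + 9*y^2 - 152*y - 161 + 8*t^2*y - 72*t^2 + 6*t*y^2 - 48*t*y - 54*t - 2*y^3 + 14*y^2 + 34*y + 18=-40*t^2 + 285*t - 2*y^3 + y^2*(6*t + 23) + y*(8*t^2 - 87*t - 58) - 35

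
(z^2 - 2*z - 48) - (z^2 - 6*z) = 4*z - 48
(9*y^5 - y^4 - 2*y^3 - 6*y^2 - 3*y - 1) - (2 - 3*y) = 9*y^5 - y^4 - 2*y^3 - 6*y^2 - 3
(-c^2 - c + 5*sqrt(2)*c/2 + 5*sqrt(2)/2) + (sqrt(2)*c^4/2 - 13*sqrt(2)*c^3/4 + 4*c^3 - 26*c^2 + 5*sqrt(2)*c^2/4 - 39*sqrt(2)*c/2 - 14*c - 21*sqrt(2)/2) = sqrt(2)*c^4/2 - 13*sqrt(2)*c^3/4 + 4*c^3 - 27*c^2 + 5*sqrt(2)*c^2/4 - 17*sqrt(2)*c - 15*c - 8*sqrt(2)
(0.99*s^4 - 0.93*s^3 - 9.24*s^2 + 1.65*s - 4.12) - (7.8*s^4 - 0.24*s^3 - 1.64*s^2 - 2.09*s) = -6.81*s^4 - 0.69*s^3 - 7.6*s^2 + 3.74*s - 4.12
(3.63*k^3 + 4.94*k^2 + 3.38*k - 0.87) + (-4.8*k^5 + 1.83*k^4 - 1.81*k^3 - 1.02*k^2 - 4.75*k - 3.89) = -4.8*k^5 + 1.83*k^4 + 1.82*k^3 + 3.92*k^2 - 1.37*k - 4.76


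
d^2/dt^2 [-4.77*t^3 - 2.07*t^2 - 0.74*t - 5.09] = -28.62*t - 4.14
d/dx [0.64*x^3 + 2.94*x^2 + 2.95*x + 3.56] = 1.92*x^2 + 5.88*x + 2.95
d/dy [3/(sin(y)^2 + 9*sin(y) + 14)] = -3*(2*sin(y) + 9)*cos(y)/(sin(y)^2 + 9*sin(y) + 14)^2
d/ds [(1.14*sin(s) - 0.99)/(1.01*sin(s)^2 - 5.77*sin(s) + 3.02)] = (-1.1514*sin(s)^2 + 1.9998*sin(s) - 2.2695)*cos(s)/(1.0201*sin(s)^4 - 11.6554*sin(s)^3 + 39.3933*sin(s)^2 - 34.8508*sin(s) + 9.1204)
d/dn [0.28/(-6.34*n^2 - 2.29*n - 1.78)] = (3.5504*n + 0.6412)/(6.34*n^2 + 2.29*n + 1.78)^2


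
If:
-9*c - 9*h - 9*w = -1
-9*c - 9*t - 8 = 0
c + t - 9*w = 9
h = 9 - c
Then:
No Solution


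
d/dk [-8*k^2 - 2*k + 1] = -16*k - 2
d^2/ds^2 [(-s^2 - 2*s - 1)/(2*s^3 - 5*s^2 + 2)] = 2*(-4*s^6 - 24*s^5 + 36*s^4 + 58*s^3 - 57*s^2 - 48*s - 14)/(8*s^9 - 60*s^8 + 150*s^7 - 101*s^6 - 120*s^5 + 150*s^4 + 24*s^3 - 60*s^2 + 8)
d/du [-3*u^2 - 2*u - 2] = -6*u - 2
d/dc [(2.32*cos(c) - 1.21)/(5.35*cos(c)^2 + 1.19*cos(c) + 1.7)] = (12.412*cos(c)^2 - 12.947*cos(c) - 5.3839)*sin(c)/(28.6225*cos(c)^4 + 12.733*cos(c)^3 + 19.6061*cos(c)^2 + 4.046*cos(c) + 2.89)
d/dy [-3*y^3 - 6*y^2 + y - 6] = -9*y^2 - 12*y + 1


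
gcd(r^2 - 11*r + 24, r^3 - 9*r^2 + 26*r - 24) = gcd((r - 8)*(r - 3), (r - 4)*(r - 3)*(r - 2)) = r - 3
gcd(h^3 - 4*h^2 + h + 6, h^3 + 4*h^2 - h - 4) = h + 1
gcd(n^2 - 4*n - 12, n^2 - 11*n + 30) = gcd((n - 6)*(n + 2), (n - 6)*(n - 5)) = n - 6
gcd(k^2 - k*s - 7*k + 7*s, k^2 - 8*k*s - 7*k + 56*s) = k - 7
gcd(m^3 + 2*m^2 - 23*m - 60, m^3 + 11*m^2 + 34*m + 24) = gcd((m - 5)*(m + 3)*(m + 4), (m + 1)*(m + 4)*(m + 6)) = m + 4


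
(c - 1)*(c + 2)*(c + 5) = c^3 + 6*c^2 + 3*c - 10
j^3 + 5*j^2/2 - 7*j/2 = j*(j - 1)*(j + 7/2)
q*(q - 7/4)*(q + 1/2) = q^3 - 5*q^2/4 - 7*q/8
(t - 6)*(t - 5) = t^2 - 11*t + 30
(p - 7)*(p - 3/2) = p^2 - 17*p/2 + 21/2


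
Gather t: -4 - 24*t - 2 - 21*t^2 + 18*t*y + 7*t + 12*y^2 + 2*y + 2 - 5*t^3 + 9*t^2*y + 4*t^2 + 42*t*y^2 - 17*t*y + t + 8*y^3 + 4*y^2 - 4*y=-5*t^3 + t^2*(9*y - 17) + t*(42*y^2 + y - 16) + 8*y^3 + 16*y^2 - 2*y - 4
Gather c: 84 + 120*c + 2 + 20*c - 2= 140*c + 84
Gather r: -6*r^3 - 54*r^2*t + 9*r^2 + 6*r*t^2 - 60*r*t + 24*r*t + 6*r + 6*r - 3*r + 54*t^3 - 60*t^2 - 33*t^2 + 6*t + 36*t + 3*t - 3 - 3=-6*r^3 + r^2*(9 - 54*t) + r*(6*t^2 - 36*t + 9) + 54*t^3 - 93*t^2 + 45*t - 6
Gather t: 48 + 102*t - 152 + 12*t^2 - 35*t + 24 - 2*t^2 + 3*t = 10*t^2 + 70*t - 80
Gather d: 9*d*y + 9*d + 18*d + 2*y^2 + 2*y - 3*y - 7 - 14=d*(9*y + 27) + 2*y^2 - y - 21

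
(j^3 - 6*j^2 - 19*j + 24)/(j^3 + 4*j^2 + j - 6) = (j - 8)/(j + 2)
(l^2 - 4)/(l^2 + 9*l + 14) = (l - 2)/(l + 7)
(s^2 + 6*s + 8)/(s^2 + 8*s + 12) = (s + 4)/(s + 6)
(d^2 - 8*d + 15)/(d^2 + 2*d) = (d^2 - 8*d + 15)/(d*(d + 2))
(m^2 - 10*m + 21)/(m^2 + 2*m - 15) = (m - 7)/(m + 5)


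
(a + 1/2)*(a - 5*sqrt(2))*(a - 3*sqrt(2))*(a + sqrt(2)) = a^4 - 7*sqrt(2)*a^3 + a^3/2 - 7*sqrt(2)*a^2/2 + 14*a^2 + 7*a + 30*sqrt(2)*a + 15*sqrt(2)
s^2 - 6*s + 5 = (s - 5)*(s - 1)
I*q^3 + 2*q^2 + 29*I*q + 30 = (q - 6*I)*(q + 5*I)*(I*q + 1)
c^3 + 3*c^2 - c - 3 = (c - 1)*(c + 1)*(c + 3)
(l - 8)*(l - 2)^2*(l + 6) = l^4 - 6*l^3 - 36*l^2 + 184*l - 192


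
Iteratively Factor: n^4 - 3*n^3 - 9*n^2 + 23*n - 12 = (n - 1)*(n^3 - 2*n^2 - 11*n + 12) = (n - 1)*(n + 3)*(n^2 - 5*n + 4) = (n - 1)^2*(n + 3)*(n - 4)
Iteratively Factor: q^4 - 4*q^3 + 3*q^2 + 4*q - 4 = (q - 2)*(q^3 - 2*q^2 - q + 2) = (q - 2)*(q - 1)*(q^2 - q - 2) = (q - 2)*(q - 1)*(q + 1)*(q - 2)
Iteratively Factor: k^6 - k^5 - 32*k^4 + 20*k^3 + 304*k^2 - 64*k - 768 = (k - 4)*(k^5 + 3*k^4 - 20*k^3 - 60*k^2 + 64*k + 192) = (k - 4)^2*(k^4 + 7*k^3 + 8*k^2 - 28*k - 48) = (k - 4)^2*(k + 4)*(k^3 + 3*k^2 - 4*k - 12) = (k - 4)^2*(k - 2)*(k + 4)*(k^2 + 5*k + 6) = (k - 4)^2*(k - 2)*(k + 3)*(k + 4)*(k + 2)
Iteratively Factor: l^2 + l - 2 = (l + 2)*(l - 1)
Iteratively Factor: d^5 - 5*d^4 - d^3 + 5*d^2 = (d)*(d^4 - 5*d^3 - d^2 + 5*d) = d*(d + 1)*(d^3 - 6*d^2 + 5*d) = d^2*(d + 1)*(d^2 - 6*d + 5) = d^2*(d - 1)*(d + 1)*(d - 5)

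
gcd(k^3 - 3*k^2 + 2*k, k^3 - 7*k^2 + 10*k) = k^2 - 2*k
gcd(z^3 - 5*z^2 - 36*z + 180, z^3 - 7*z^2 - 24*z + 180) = z - 6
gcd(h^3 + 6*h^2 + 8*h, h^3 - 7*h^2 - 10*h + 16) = h + 2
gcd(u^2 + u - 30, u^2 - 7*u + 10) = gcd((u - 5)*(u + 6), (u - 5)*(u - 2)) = u - 5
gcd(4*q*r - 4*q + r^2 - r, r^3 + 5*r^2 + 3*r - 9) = r - 1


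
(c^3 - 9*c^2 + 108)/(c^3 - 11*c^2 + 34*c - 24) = (c^2 - 3*c - 18)/(c^2 - 5*c + 4)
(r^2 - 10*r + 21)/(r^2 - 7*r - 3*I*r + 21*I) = (r - 3)/(r - 3*I)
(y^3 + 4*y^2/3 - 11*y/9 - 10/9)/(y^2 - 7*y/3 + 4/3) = (9*y^2 + 21*y + 10)/(3*(3*y - 4))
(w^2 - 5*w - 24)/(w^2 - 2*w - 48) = (w + 3)/(w + 6)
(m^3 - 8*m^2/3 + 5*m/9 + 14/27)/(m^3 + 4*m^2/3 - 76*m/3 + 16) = (m^2 - 2*m - 7/9)/(m^2 + 2*m - 24)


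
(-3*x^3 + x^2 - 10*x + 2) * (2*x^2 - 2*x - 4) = -6*x^5 + 8*x^4 - 10*x^3 + 20*x^2 + 36*x - 8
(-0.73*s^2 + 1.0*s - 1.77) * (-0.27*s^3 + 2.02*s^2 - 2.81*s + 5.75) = 0.1971*s^5 - 1.7446*s^4 + 4.5492*s^3 - 10.5829*s^2 + 10.7237*s - 10.1775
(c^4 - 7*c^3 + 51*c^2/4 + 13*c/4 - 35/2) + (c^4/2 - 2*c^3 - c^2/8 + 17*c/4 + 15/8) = 3*c^4/2 - 9*c^3 + 101*c^2/8 + 15*c/2 - 125/8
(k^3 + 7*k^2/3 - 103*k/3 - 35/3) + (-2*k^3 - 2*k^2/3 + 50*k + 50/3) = -k^3 + 5*k^2/3 + 47*k/3 + 5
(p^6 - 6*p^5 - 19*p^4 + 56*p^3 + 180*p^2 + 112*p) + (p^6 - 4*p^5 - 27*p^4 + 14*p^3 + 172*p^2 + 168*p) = 2*p^6 - 10*p^5 - 46*p^4 + 70*p^3 + 352*p^2 + 280*p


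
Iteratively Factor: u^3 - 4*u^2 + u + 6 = (u - 3)*(u^2 - u - 2) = (u - 3)*(u + 1)*(u - 2)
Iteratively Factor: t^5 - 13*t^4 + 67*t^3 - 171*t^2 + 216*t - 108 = (t - 2)*(t^4 - 11*t^3 + 45*t^2 - 81*t + 54) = (t - 3)*(t - 2)*(t^3 - 8*t^2 + 21*t - 18) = (t - 3)^2*(t - 2)*(t^2 - 5*t + 6) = (t - 3)^3*(t - 2)*(t - 2)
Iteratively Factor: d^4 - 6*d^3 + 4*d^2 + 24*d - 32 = (d - 2)*(d^3 - 4*d^2 - 4*d + 16) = (d - 4)*(d - 2)*(d^2 - 4) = (d - 4)*(d - 2)^2*(d + 2)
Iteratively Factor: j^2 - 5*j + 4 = (j - 4)*(j - 1)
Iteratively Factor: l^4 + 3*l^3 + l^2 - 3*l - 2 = (l + 1)*(l^3 + 2*l^2 - l - 2) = (l + 1)*(l + 2)*(l^2 - 1) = (l - 1)*(l + 1)*(l + 2)*(l + 1)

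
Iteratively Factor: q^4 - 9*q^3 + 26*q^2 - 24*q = (q - 2)*(q^3 - 7*q^2 + 12*q) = (q - 4)*(q - 2)*(q^2 - 3*q) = q*(q - 4)*(q - 2)*(q - 3)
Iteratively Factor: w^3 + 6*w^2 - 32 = (w + 4)*(w^2 + 2*w - 8) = (w + 4)^2*(w - 2)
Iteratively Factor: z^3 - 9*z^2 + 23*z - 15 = (z - 5)*(z^2 - 4*z + 3) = (z - 5)*(z - 1)*(z - 3)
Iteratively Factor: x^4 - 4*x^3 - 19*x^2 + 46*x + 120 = (x + 2)*(x^3 - 6*x^2 - 7*x + 60) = (x - 5)*(x + 2)*(x^2 - x - 12) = (x - 5)*(x - 4)*(x + 2)*(x + 3)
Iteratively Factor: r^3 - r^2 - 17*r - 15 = (r + 1)*(r^2 - 2*r - 15) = (r + 1)*(r + 3)*(r - 5)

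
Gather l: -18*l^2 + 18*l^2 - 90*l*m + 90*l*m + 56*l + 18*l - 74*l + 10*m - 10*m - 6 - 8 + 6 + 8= 0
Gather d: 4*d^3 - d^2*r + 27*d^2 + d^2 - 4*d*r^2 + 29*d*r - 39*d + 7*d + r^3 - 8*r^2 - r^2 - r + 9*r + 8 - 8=4*d^3 + d^2*(28 - r) + d*(-4*r^2 + 29*r - 32) + r^3 - 9*r^2 + 8*r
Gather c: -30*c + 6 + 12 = 18 - 30*c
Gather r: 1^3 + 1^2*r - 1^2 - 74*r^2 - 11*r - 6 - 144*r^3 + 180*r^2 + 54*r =-144*r^3 + 106*r^2 + 44*r - 6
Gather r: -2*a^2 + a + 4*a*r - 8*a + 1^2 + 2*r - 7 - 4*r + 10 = -2*a^2 - 7*a + r*(4*a - 2) + 4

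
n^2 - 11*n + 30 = (n - 6)*(n - 5)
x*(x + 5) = x^2 + 5*x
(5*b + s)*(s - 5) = 5*b*s - 25*b + s^2 - 5*s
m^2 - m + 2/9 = (m - 2/3)*(m - 1/3)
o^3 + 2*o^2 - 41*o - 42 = (o - 6)*(o + 1)*(o + 7)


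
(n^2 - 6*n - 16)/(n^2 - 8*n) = (n + 2)/n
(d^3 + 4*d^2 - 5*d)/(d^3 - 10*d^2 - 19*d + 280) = d*(d - 1)/(d^2 - 15*d + 56)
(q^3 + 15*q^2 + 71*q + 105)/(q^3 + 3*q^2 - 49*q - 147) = (q + 5)/(q - 7)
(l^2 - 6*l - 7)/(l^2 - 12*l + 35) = (l + 1)/(l - 5)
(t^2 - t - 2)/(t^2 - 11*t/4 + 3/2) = 4*(t + 1)/(4*t - 3)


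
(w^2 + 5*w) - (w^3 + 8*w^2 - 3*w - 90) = -w^3 - 7*w^2 + 8*w + 90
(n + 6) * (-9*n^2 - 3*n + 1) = -9*n^3 - 57*n^2 - 17*n + 6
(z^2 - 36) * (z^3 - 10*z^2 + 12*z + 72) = z^5 - 10*z^4 - 24*z^3 + 432*z^2 - 432*z - 2592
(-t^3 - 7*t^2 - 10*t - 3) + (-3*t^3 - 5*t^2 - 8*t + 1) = -4*t^3 - 12*t^2 - 18*t - 2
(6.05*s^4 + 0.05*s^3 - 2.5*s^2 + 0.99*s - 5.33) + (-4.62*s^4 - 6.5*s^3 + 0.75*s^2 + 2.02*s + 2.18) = 1.43*s^4 - 6.45*s^3 - 1.75*s^2 + 3.01*s - 3.15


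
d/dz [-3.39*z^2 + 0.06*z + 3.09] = 0.06 - 6.78*z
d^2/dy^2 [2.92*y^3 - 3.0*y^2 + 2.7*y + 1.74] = 17.52*y - 6.0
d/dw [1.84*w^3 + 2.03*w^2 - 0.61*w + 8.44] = 5.52*w^2 + 4.06*w - 0.61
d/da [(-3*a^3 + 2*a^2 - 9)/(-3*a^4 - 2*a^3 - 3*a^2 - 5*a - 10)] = (-9*a^6 + 12*a^5 + 13*a^4 - 78*a^3 + 26*a^2 - 94*a - 45)/(9*a^8 + 12*a^7 + 22*a^6 + 42*a^5 + 89*a^4 + 70*a^3 + 85*a^2 + 100*a + 100)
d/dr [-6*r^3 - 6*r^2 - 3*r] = -18*r^2 - 12*r - 3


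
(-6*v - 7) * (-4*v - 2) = 24*v^2 + 40*v + 14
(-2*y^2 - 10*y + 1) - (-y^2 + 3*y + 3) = -y^2 - 13*y - 2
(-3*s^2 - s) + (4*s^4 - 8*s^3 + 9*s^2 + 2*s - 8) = 4*s^4 - 8*s^3 + 6*s^2 + s - 8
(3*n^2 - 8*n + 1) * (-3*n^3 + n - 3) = -9*n^5 + 24*n^4 - 17*n^2 + 25*n - 3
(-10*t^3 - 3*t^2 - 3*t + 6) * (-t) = 10*t^4 + 3*t^3 + 3*t^2 - 6*t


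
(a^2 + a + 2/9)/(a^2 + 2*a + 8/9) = (3*a + 1)/(3*a + 4)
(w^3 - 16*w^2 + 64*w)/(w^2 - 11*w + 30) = w*(w^2 - 16*w + 64)/(w^2 - 11*w + 30)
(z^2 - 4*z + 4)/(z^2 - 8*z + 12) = (z - 2)/(z - 6)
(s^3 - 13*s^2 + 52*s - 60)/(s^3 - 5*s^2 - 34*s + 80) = (s^2 - 11*s + 30)/(s^2 - 3*s - 40)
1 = 1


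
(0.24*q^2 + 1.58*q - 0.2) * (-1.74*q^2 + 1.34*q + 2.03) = -0.4176*q^4 - 2.4276*q^3 + 2.9524*q^2 + 2.9394*q - 0.406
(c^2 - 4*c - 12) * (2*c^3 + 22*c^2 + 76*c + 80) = 2*c^5 + 14*c^4 - 36*c^3 - 488*c^2 - 1232*c - 960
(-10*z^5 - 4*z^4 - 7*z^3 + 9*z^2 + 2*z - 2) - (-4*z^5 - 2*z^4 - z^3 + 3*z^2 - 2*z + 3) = -6*z^5 - 2*z^4 - 6*z^3 + 6*z^2 + 4*z - 5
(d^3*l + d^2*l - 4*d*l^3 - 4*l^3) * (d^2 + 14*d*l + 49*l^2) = d^5*l + 14*d^4*l^2 + d^4*l + 45*d^3*l^3 + 14*d^3*l^2 - 56*d^2*l^4 + 45*d^2*l^3 - 196*d*l^5 - 56*d*l^4 - 196*l^5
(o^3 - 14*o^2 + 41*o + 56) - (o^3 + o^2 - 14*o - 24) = -15*o^2 + 55*o + 80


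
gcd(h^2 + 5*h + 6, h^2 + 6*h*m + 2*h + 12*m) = h + 2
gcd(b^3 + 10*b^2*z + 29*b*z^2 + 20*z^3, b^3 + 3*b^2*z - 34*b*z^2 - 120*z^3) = b^2 + 9*b*z + 20*z^2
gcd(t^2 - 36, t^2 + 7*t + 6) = t + 6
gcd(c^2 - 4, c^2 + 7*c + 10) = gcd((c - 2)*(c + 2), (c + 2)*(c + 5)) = c + 2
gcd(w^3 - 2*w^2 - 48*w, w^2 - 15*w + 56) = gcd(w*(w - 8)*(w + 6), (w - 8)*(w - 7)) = w - 8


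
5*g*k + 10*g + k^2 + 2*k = (5*g + k)*(k + 2)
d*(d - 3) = d^2 - 3*d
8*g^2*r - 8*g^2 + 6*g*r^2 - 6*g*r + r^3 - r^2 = (2*g + r)*(4*g + r)*(r - 1)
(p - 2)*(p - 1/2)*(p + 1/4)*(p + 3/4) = p^4 - 3*p^3/2 - 21*p^2/16 + 17*p/32 + 3/16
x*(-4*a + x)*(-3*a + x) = 12*a^2*x - 7*a*x^2 + x^3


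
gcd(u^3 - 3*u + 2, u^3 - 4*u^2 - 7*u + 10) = u^2 + u - 2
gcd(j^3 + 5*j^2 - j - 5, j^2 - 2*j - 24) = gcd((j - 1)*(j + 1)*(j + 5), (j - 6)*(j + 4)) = 1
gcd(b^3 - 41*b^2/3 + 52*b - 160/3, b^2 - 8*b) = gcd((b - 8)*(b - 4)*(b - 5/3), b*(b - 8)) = b - 8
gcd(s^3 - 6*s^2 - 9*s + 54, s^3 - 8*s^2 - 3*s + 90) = s^2 - 3*s - 18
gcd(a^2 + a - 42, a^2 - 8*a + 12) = a - 6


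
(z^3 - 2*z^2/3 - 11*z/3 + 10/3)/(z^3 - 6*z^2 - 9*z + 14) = (z - 5/3)/(z - 7)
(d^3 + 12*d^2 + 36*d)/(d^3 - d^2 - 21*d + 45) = d*(d^2 + 12*d + 36)/(d^3 - d^2 - 21*d + 45)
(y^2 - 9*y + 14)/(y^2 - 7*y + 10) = (y - 7)/(y - 5)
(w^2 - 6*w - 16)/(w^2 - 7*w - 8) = (w + 2)/(w + 1)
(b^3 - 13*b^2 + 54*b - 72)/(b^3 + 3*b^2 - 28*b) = (b^2 - 9*b + 18)/(b*(b + 7))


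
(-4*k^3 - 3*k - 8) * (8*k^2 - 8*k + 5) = -32*k^5 + 32*k^4 - 44*k^3 - 40*k^2 + 49*k - 40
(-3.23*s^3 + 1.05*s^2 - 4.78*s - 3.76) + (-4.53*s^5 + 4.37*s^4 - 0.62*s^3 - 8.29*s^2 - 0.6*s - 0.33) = -4.53*s^5 + 4.37*s^4 - 3.85*s^3 - 7.24*s^2 - 5.38*s - 4.09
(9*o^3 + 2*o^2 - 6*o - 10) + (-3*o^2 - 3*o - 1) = 9*o^3 - o^2 - 9*o - 11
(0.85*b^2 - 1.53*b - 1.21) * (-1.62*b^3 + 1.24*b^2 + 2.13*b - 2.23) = -1.377*b^5 + 3.5326*b^4 + 1.8735*b^3 - 6.6548*b^2 + 0.8346*b + 2.6983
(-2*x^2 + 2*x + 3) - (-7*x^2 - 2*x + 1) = 5*x^2 + 4*x + 2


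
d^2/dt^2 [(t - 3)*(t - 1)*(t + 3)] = 6*t - 2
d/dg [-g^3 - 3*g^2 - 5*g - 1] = -3*g^2 - 6*g - 5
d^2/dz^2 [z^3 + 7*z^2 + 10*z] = 6*z + 14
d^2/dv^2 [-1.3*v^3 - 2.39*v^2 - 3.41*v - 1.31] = -7.8*v - 4.78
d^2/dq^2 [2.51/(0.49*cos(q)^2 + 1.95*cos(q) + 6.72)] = (-2.410604*(1 - cos(q)^2)^2 - 7.194915*cos(q)^3 + 22.310135*cos(q)^2 + 47.28087*cos(q) + 4.96929800000001)/(0.49*cos(q)^2 + 1.95*cos(q) + 6.72)^3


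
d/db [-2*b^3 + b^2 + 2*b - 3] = -6*b^2 + 2*b + 2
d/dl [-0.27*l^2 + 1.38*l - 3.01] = 1.38 - 0.54*l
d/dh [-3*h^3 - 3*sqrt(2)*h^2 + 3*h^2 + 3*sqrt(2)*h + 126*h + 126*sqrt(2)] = -9*h^2 - 6*sqrt(2)*h + 6*h + 3*sqrt(2) + 126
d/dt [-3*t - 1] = -3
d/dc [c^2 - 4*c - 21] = 2*c - 4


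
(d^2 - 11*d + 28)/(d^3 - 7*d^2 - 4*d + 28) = (d - 4)/(d^2 - 4)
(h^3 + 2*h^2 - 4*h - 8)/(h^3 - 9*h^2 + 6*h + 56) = (h^2 - 4)/(h^2 - 11*h + 28)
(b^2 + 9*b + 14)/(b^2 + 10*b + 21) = (b + 2)/(b + 3)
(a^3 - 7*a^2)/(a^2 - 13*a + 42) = a^2/(a - 6)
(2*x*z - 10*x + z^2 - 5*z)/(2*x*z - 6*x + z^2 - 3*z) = (z - 5)/(z - 3)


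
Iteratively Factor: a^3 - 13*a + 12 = (a - 1)*(a^2 + a - 12) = (a - 3)*(a - 1)*(a + 4)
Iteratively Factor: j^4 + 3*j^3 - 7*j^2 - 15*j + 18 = (j + 3)*(j^3 - 7*j + 6) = (j - 1)*(j + 3)*(j^2 + j - 6) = (j - 2)*(j - 1)*(j + 3)*(j + 3)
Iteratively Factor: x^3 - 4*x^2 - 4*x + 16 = (x + 2)*(x^2 - 6*x + 8) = (x - 4)*(x + 2)*(x - 2)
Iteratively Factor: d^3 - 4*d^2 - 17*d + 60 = (d + 4)*(d^2 - 8*d + 15) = (d - 3)*(d + 4)*(d - 5)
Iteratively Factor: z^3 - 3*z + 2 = (z + 2)*(z^2 - 2*z + 1) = (z - 1)*(z + 2)*(z - 1)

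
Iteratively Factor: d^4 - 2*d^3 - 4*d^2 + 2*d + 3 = (d + 1)*(d^3 - 3*d^2 - d + 3) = (d - 1)*(d + 1)*(d^2 - 2*d - 3) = (d - 3)*(d - 1)*(d + 1)*(d + 1)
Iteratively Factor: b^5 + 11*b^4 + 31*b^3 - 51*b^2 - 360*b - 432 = (b + 3)*(b^4 + 8*b^3 + 7*b^2 - 72*b - 144) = (b + 3)^2*(b^3 + 5*b^2 - 8*b - 48) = (b + 3)^2*(b + 4)*(b^2 + b - 12) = (b + 3)^2*(b + 4)^2*(b - 3)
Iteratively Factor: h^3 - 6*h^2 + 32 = (h - 4)*(h^2 - 2*h - 8) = (h - 4)*(h + 2)*(h - 4)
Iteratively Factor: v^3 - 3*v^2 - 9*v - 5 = (v + 1)*(v^2 - 4*v - 5) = (v - 5)*(v + 1)*(v + 1)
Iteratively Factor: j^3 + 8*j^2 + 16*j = (j)*(j^2 + 8*j + 16) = j*(j + 4)*(j + 4)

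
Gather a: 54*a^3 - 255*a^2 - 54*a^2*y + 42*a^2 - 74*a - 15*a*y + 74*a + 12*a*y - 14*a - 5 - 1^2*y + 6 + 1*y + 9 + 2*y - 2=54*a^3 + a^2*(-54*y - 213) + a*(-3*y - 14) + 2*y + 8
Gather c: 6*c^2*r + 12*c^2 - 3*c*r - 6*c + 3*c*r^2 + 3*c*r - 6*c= c^2*(6*r + 12) + c*(3*r^2 - 12)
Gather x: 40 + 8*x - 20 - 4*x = 4*x + 20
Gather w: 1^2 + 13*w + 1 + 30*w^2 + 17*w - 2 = 30*w^2 + 30*w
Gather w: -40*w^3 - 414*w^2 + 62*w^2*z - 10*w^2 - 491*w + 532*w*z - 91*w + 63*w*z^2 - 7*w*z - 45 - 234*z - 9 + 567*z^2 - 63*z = -40*w^3 + w^2*(62*z - 424) + w*(63*z^2 + 525*z - 582) + 567*z^2 - 297*z - 54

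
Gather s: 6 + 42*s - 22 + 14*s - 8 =56*s - 24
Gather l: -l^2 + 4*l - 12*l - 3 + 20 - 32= -l^2 - 8*l - 15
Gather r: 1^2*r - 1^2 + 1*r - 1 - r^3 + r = -r^3 + 3*r - 2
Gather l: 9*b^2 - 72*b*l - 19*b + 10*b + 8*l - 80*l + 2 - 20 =9*b^2 - 9*b + l*(-72*b - 72) - 18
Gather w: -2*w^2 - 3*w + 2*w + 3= -2*w^2 - w + 3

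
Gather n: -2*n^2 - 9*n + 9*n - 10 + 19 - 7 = 2 - 2*n^2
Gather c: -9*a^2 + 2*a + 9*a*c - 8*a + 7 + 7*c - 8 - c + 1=-9*a^2 - 6*a + c*(9*a + 6)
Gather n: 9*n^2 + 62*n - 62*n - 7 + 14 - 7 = 9*n^2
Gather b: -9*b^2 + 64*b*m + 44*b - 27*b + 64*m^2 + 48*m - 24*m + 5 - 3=-9*b^2 + b*(64*m + 17) + 64*m^2 + 24*m + 2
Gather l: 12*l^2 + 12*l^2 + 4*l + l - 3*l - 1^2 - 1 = 24*l^2 + 2*l - 2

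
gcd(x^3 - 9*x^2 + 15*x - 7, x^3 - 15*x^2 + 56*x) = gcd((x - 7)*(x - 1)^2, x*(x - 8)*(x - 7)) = x - 7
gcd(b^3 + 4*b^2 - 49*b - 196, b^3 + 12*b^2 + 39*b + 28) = b^2 + 11*b + 28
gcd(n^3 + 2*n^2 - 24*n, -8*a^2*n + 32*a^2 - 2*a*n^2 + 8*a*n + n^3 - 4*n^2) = n - 4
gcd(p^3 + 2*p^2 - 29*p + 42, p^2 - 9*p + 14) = p - 2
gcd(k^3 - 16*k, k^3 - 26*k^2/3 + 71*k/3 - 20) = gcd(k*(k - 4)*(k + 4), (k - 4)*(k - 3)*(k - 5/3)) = k - 4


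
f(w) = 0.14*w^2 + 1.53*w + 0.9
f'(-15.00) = -2.67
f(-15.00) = 9.45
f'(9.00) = 4.05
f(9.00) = 26.01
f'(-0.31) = 1.44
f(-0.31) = 0.44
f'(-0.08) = 1.51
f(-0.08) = 0.78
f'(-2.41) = 0.86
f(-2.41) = -1.97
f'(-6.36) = -0.25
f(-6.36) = -3.17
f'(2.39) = 2.20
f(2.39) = 5.36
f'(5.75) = 3.14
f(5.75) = 14.33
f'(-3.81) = 0.46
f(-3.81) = -2.90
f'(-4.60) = 0.24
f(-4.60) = -3.18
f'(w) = 0.28*w + 1.53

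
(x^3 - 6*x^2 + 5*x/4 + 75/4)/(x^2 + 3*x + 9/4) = (2*x^2 - 15*x + 25)/(2*x + 3)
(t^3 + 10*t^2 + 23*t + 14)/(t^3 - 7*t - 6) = (t + 7)/(t - 3)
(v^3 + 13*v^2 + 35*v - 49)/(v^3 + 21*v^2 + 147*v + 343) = (v - 1)/(v + 7)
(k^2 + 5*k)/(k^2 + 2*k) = (k + 5)/(k + 2)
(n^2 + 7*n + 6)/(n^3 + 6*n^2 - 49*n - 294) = (n + 1)/(n^2 - 49)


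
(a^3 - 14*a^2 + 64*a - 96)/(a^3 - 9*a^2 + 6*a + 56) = (a^2 - 10*a + 24)/(a^2 - 5*a - 14)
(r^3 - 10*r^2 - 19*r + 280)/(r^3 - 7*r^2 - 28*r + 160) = (r - 7)/(r - 4)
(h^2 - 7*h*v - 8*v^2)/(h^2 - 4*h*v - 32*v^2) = (h + v)/(h + 4*v)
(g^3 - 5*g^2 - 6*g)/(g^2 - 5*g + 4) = g*(g^2 - 5*g - 6)/(g^2 - 5*g + 4)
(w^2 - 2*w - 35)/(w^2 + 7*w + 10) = (w - 7)/(w + 2)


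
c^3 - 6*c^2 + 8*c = c*(c - 4)*(c - 2)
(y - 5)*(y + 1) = y^2 - 4*y - 5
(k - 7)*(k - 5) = k^2 - 12*k + 35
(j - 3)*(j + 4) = j^2 + j - 12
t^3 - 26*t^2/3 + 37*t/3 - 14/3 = (t - 7)*(t - 1)*(t - 2/3)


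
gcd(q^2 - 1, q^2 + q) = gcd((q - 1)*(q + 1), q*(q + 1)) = q + 1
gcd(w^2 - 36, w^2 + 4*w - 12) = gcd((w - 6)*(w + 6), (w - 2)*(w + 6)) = w + 6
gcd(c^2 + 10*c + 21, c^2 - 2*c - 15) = c + 3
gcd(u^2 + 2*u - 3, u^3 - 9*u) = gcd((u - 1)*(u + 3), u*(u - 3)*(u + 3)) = u + 3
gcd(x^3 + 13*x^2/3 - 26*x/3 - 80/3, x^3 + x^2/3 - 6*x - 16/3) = x^2 - 2*x/3 - 16/3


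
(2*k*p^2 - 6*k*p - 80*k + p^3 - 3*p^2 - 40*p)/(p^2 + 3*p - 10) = (2*k*p - 16*k + p^2 - 8*p)/(p - 2)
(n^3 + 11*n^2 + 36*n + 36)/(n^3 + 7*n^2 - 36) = (n + 2)/(n - 2)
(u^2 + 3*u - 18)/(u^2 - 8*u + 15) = (u + 6)/(u - 5)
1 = 1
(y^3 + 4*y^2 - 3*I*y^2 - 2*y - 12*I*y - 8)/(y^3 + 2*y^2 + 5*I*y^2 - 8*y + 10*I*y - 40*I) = (y^2 - 3*I*y - 2)/(y^2 + y*(-2 + 5*I) - 10*I)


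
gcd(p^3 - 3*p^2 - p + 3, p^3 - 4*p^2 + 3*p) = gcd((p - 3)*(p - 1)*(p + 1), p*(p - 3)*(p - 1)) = p^2 - 4*p + 3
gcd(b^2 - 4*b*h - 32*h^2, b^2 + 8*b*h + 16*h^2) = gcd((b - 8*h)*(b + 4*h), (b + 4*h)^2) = b + 4*h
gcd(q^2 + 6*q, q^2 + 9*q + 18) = q + 6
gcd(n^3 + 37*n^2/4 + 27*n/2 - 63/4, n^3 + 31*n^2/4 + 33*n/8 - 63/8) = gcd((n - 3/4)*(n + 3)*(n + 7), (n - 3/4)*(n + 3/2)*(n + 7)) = n^2 + 25*n/4 - 21/4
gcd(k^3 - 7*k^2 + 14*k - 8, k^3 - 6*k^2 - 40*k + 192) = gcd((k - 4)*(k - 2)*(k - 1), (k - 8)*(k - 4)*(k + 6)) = k - 4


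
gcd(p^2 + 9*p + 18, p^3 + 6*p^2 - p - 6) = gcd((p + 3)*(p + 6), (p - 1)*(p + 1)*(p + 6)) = p + 6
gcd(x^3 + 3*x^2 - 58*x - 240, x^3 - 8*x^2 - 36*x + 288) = x^2 - 2*x - 48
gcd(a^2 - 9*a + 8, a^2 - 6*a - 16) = a - 8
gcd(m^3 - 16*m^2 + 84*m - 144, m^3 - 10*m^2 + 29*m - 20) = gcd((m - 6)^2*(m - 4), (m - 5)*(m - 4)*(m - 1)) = m - 4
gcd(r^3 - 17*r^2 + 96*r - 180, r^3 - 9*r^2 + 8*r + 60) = r^2 - 11*r + 30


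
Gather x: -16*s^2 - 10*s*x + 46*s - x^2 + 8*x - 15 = -16*s^2 + 46*s - x^2 + x*(8 - 10*s) - 15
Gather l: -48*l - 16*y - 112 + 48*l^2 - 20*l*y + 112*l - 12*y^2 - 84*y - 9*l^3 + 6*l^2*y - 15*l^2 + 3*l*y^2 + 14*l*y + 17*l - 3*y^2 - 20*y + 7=-9*l^3 + l^2*(6*y + 33) + l*(3*y^2 - 6*y + 81) - 15*y^2 - 120*y - 105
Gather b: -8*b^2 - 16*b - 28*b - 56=-8*b^2 - 44*b - 56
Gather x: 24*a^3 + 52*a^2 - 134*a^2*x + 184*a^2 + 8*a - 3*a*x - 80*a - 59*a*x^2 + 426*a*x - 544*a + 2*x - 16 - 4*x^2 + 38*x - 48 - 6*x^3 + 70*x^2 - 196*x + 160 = 24*a^3 + 236*a^2 - 616*a - 6*x^3 + x^2*(66 - 59*a) + x*(-134*a^2 + 423*a - 156) + 96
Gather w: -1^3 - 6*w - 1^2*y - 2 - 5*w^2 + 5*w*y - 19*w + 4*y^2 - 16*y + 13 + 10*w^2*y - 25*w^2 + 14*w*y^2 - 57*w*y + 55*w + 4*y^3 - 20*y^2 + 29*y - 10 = w^2*(10*y - 30) + w*(14*y^2 - 52*y + 30) + 4*y^3 - 16*y^2 + 12*y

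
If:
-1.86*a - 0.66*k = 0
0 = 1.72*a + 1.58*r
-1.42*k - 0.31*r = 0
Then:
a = 0.00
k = 0.00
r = 0.00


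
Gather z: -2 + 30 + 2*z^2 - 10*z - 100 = 2*z^2 - 10*z - 72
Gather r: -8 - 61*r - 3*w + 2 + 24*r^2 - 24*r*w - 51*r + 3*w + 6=24*r^2 + r*(-24*w - 112)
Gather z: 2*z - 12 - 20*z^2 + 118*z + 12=-20*z^2 + 120*z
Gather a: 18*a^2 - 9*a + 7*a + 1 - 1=18*a^2 - 2*a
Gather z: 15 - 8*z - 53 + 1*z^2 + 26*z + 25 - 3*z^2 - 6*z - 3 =-2*z^2 + 12*z - 16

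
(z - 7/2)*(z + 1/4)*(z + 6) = z^3 + 11*z^2/4 - 163*z/8 - 21/4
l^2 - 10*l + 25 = (l - 5)^2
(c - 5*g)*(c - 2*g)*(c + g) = c^3 - 6*c^2*g + 3*c*g^2 + 10*g^3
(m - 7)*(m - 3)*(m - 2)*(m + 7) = m^4 - 5*m^3 - 43*m^2 + 245*m - 294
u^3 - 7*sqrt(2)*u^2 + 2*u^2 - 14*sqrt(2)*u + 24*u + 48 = (u + 2)*(u - 4*sqrt(2))*(u - 3*sqrt(2))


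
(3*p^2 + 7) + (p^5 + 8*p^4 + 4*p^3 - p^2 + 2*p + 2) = p^5 + 8*p^4 + 4*p^3 + 2*p^2 + 2*p + 9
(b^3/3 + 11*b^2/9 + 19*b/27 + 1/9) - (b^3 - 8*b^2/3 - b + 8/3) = -2*b^3/3 + 35*b^2/9 + 46*b/27 - 23/9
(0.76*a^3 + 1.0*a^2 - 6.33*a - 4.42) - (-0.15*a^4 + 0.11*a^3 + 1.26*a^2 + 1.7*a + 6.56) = 0.15*a^4 + 0.65*a^3 - 0.26*a^2 - 8.03*a - 10.98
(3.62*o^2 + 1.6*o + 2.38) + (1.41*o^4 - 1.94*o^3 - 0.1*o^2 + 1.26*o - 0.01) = 1.41*o^4 - 1.94*o^3 + 3.52*o^2 + 2.86*o + 2.37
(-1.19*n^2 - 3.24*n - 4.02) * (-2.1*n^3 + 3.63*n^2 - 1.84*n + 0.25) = 2.499*n^5 + 2.4843*n^4 - 1.1296*n^3 - 8.9285*n^2 + 6.5868*n - 1.005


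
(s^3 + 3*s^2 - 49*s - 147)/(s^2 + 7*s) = s - 4 - 21/s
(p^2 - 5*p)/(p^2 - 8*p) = (p - 5)/(p - 8)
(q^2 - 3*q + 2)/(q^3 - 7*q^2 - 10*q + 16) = (q - 2)/(q^2 - 6*q - 16)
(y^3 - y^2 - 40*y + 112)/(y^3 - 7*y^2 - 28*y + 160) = (y^2 + 3*y - 28)/(y^2 - 3*y - 40)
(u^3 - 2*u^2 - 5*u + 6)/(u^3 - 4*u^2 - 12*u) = (u^2 - 4*u + 3)/(u*(u - 6))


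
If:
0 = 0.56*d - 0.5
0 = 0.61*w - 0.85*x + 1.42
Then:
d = 0.89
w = 1.39344262295082*x - 2.32786885245902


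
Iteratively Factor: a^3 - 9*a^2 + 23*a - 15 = (a - 1)*(a^2 - 8*a + 15) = (a - 5)*(a - 1)*(a - 3)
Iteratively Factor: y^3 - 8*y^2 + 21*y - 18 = (y - 3)*(y^2 - 5*y + 6) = (y - 3)^2*(y - 2)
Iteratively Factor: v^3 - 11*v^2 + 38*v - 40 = (v - 4)*(v^2 - 7*v + 10) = (v - 4)*(v - 2)*(v - 5)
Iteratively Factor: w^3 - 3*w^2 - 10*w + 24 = (w - 2)*(w^2 - w - 12) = (w - 4)*(w - 2)*(w + 3)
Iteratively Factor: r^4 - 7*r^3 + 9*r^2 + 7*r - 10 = (r - 2)*(r^3 - 5*r^2 - r + 5) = (r - 2)*(r + 1)*(r^2 - 6*r + 5) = (r - 2)*(r - 1)*(r + 1)*(r - 5)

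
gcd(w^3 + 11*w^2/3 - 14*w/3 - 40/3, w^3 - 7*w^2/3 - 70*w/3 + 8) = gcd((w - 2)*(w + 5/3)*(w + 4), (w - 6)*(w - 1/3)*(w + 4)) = w + 4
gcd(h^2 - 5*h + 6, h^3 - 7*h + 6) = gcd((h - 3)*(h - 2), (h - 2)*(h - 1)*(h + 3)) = h - 2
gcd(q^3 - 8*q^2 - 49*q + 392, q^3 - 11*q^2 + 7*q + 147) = q - 7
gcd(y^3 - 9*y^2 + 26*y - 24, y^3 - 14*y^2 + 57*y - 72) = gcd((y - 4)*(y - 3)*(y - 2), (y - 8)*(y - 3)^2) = y - 3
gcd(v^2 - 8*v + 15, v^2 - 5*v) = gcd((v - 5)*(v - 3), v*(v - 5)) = v - 5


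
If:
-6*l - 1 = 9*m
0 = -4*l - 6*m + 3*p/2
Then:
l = -3*m/2 - 1/6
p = -4/9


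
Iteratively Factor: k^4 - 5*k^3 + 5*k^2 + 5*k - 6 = (k + 1)*(k^3 - 6*k^2 + 11*k - 6) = (k - 1)*(k + 1)*(k^2 - 5*k + 6) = (k - 2)*(k - 1)*(k + 1)*(k - 3)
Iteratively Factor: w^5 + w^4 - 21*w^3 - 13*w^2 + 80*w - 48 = (w - 4)*(w^4 + 5*w^3 - w^2 - 17*w + 12) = (w - 4)*(w + 3)*(w^3 + 2*w^2 - 7*w + 4) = (w - 4)*(w - 1)*(w + 3)*(w^2 + 3*w - 4) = (w - 4)*(w - 1)^2*(w + 3)*(w + 4)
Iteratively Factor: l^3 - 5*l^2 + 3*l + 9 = (l - 3)*(l^2 - 2*l - 3) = (l - 3)^2*(l + 1)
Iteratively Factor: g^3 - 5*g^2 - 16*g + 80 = (g - 4)*(g^2 - g - 20) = (g - 4)*(g + 4)*(g - 5)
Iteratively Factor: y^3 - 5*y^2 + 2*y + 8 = (y - 2)*(y^2 - 3*y - 4) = (y - 2)*(y + 1)*(y - 4)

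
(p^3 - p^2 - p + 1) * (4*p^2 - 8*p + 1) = 4*p^5 - 12*p^4 + 5*p^3 + 11*p^2 - 9*p + 1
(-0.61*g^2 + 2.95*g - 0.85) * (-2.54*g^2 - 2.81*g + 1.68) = 1.5494*g^4 - 5.7789*g^3 - 7.1553*g^2 + 7.3445*g - 1.428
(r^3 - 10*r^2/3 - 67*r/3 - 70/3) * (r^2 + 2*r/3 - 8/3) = r^5 - 8*r^4/3 - 245*r^3/9 - 88*r^2/3 + 44*r + 560/9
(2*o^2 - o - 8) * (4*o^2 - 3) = 8*o^4 - 4*o^3 - 38*o^2 + 3*o + 24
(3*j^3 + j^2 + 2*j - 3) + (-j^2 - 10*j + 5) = 3*j^3 - 8*j + 2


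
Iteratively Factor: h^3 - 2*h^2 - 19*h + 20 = (h + 4)*(h^2 - 6*h + 5) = (h - 1)*(h + 4)*(h - 5)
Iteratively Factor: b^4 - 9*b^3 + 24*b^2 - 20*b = (b - 2)*(b^3 - 7*b^2 + 10*b) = (b - 5)*(b - 2)*(b^2 - 2*b) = b*(b - 5)*(b - 2)*(b - 2)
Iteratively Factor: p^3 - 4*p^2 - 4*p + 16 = (p - 4)*(p^2 - 4) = (p - 4)*(p - 2)*(p + 2)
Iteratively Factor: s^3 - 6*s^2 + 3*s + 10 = (s + 1)*(s^2 - 7*s + 10) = (s - 5)*(s + 1)*(s - 2)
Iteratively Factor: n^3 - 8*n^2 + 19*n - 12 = (n - 3)*(n^2 - 5*n + 4) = (n - 3)*(n - 1)*(n - 4)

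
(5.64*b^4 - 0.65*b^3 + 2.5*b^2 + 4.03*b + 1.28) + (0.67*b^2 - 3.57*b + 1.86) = 5.64*b^4 - 0.65*b^3 + 3.17*b^2 + 0.46*b + 3.14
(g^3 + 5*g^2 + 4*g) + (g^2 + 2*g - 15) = g^3 + 6*g^2 + 6*g - 15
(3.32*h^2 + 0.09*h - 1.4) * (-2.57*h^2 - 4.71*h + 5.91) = -8.5324*h^4 - 15.8685*h^3 + 22.7953*h^2 + 7.1259*h - 8.274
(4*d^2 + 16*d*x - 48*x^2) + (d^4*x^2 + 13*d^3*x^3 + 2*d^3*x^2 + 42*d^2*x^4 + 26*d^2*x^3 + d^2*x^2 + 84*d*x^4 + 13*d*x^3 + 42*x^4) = d^4*x^2 + 13*d^3*x^3 + 2*d^3*x^2 + 42*d^2*x^4 + 26*d^2*x^3 + d^2*x^2 + 4*d^2 + 84*d*x^4 + 13*d*x^3 + 16*d*x + 42*x^4 - 48*x^2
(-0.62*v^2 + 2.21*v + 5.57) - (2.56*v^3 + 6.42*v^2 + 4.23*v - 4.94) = -2.56*v^3 - 7.04*v^2 - 2.02*v + 10.51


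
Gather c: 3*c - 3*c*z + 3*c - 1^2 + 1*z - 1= c*(6 - 3*z) + z - 2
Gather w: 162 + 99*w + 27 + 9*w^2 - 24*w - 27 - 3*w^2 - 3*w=6*w^2 + 72*w + 162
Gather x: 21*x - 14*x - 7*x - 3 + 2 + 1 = 0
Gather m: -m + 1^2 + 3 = 4 - m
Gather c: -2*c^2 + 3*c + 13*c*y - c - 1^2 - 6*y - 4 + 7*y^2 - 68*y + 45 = -2*c^2 + c*(13*y + 2) + 7*y^2 - 74*y + 40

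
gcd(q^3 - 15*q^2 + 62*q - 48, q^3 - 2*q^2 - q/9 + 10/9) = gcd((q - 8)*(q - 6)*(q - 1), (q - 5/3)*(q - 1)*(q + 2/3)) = q - 1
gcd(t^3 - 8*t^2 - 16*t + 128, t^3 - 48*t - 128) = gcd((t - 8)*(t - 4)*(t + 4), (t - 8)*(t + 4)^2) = t^2 - 4*t - 32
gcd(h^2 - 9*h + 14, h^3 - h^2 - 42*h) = h - 7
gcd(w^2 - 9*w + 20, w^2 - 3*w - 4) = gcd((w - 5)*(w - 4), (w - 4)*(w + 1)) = w - 4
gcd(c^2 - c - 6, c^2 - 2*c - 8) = c + 2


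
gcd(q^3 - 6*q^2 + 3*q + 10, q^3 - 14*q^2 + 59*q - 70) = q^2 - 7*q + 10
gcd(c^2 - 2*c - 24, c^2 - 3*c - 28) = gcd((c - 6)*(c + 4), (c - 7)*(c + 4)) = c + 4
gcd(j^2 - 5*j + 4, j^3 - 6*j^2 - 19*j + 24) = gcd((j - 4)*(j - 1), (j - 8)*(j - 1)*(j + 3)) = j - 1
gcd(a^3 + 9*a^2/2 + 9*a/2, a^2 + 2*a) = a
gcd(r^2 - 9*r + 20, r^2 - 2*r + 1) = 1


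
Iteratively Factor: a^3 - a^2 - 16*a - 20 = (a - 5)*(a^2 + 4*a + 4) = (a - 5)*(a + 2)*(a + 2)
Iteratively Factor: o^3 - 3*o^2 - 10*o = (o - 5)*(o^2 + 2*o) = (o - 5)*(o + 2)*(o)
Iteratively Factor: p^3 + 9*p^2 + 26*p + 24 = (p + 3)*(p^2 + 6*p + 8) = (p + 3)*(p + 4)*(p + 2)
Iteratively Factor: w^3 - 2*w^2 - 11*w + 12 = (w - 1)*(w^2 - w - 12) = (w - 1)*(w + 3)*(w - 4)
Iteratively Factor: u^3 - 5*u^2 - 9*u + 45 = (u + 3)*(u^2 - 8*u + 15) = (u - 5)*(u + 3)*(u - 3)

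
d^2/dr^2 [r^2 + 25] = 2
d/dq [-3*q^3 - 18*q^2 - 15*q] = -9*q^2 - 36*q - 15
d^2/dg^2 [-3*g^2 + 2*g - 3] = -6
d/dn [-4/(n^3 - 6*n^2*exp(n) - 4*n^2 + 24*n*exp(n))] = 4*(-6*n^2*exp(n) + 3*n^2 + 12*n*exp(n) - 8*n + 24*exp(n))/(n^2*(n^2 - 6*n*exp(n) - 4*n + 24*exp(n))^2)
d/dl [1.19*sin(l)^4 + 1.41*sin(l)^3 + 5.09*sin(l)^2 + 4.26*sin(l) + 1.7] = (4.76*sin(l)^3 + 4.23*sin(l)^2 + 10.18*sin(l) + 4.26)*cos(l)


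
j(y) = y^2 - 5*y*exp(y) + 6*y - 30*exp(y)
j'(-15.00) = -24.00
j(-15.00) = 135.00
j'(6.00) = -26204.87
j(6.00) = -24133.73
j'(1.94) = -301.18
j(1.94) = -260.86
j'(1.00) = -100.73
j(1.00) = -88.14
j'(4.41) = -4678.65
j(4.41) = -4236.22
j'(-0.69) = -11.20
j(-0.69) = -16.98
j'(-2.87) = -0.91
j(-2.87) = -9.87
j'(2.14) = -378.14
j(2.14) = -328.51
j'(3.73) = -2222.62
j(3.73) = -1991.40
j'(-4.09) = -2.42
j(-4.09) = -7.97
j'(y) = -5*y*exp(y) + 2*y - 35*exp(y) + 6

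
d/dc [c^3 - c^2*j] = c*(3*c - 2*j)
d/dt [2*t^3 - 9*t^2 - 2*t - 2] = 6*t^2 - 18*t - 2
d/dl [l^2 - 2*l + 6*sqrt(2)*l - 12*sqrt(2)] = 2*l - 2 + 6*sqrt(2)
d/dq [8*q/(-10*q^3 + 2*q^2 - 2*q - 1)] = 8*(20*q^3 - 2*q^2 - 1)/(100*q^6 - 40*q^5 + 44*q^4 + 12*q^3 + 4*q + 1)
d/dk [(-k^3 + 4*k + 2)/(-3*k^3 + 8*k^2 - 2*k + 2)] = 4*(-2*k^4 + 7*k^3 - 5*k^2 - 8*k + 3)/(9*k^6 - 48*k^5 + 76*k^4 - 44*k^3 + 36*k^2 - 8*k + 4)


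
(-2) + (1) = -1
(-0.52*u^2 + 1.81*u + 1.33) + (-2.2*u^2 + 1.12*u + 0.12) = -2.72*u^2 + 2.93*u + 1.45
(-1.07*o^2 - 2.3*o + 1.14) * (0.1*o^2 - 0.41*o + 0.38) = -0.107*o^4 + 0.2087*o^3 + 0.6504*o^2 - 1.3414*o + 0.4332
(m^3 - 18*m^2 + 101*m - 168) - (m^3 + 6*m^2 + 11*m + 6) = -24*m^2 + 90*m - 174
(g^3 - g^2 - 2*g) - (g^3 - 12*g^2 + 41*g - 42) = 11*g^2 - 43*g + 42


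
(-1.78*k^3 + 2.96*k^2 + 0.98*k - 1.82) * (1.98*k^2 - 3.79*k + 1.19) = -3.5244*k^5 + 12.607*k^4 - 11.3962*k^3 - 3.7954*k^2 + 8.064*k - 2.1658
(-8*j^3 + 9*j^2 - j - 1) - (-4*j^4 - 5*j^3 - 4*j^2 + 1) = 4*j^4 - 3*j^3 + 13*j^2 - j - 2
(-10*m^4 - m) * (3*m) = -30*m^5 - 3*m^2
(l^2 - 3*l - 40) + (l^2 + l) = 2*l^2 - 2*l - 40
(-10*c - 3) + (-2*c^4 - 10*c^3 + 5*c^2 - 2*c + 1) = -2*c^4 - 10*c^3 + 5*c^2 - 12*c - 2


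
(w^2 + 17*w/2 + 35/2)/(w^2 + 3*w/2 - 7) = (w + 5)/(w - 2)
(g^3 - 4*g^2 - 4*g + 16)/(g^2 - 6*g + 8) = g + 2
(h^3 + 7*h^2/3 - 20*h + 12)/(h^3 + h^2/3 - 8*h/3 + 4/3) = (h^2 + 3*h - 18)/(h^2 + h - 2)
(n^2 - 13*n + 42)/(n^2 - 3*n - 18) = (n - 7)/(n + 3)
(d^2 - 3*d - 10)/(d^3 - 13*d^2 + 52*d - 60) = (d + 2)/(d^2 - 8*d + 12)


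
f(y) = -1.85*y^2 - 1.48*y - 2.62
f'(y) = -3.7*y - 1.48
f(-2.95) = -14.35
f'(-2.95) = 9.44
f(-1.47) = -4.44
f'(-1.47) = 3.96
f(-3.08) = -15.61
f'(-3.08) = 9.92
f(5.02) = -56.67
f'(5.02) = -20.05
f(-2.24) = -8.59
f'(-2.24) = 6.81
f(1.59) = -9.65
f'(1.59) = -7.36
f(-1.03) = -3.06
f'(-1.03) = 2.33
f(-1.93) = -6.65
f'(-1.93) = 5.66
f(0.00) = -2.62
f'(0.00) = -1.48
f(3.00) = -23.71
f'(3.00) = -12.58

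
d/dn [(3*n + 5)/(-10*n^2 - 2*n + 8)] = (15*n^2 + 50*n + 17)/(2*(25*n^4 + 10*n^3 - 39*n^2 - 8*n + 16))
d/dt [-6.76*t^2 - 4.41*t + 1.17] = -13.52*t - 4.41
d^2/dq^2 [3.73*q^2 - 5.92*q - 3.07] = 7.46000000000000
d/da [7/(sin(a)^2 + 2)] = -28*sin(2*a)/(cos(2*a) - 5)^2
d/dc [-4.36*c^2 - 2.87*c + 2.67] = -8.72*c - 2.87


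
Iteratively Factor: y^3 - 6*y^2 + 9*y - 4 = (y - 1)*(y^2 - 5*y + 4) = (y - 1)^2*(y - 4)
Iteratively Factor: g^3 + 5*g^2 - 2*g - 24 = (g + 4)*(g^2 + g - 6) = (g - 2)*(g + 4)*(g + 3)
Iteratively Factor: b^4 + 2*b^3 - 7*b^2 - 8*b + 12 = (b + 3)*(b^3 - b^2 - 4*b + 4) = (b - 2)*(b + 3)*(b^2 + b - 2) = (b - 2)*(b - 1)*(b + 3)*(b + 2)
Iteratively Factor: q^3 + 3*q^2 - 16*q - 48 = (q + 3)*(q^2 - 16) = (q + 3)*(q + 4)*(q - 4)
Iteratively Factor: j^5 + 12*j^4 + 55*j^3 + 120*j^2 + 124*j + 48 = (j + 3)*(j^4 + 9*j^3 + 28*j^2 + 36*j + 16) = (j + 2)*(j + 3)*(j^3 + 7*j^2 + 14*j + 8) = (j + 2)^2*(j + 3)*(j^2 + 5*j + 4) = (j + 2)^2*(j + 3)*(j + 4)*(j + 1)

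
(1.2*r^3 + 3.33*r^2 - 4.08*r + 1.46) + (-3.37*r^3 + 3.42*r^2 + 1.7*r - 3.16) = -2.17*r^3 + 6.75*r^2 - 2.38*r - 1.7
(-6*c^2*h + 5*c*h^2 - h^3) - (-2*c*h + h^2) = -6*c^2*h + 5*c*h^2 + 2*c*h - h^3 - h^2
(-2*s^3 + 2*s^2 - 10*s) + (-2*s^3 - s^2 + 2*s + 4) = -4*s^3 + s^2 - 8*s + 4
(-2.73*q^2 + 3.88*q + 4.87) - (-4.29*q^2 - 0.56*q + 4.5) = 1.56*q^2 + 4.44*q + 0.37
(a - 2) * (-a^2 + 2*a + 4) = -a^3 + 4*a^2 - 8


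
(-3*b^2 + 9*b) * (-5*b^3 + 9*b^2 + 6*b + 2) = 15*b^5 - 72*b^4 + 63*b^3 + 48*b^2 + 18*b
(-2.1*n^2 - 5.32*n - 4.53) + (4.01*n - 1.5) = -2.1*n^2 - 1.31*n - 6.03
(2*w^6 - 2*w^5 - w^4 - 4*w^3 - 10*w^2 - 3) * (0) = 0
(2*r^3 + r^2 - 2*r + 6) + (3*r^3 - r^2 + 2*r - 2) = 5*r^3 + 4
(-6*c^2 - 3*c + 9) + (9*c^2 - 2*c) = 3*c^2 - 5*c + 9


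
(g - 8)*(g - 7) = g^2 - 15*g + 56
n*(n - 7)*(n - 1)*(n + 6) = n^4 - 2*n^3 - 41*n^2 + 42*n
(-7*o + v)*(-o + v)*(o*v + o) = 7*o^3*v + 7*o^3 - 8*o^2*v^2 - 8*o^2*v + o*v^3 + o*v^2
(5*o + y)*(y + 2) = 5*o*y + 10*o + y^2 + 2*y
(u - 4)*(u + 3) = u^2 - u - 12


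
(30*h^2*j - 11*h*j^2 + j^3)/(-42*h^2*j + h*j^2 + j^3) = (-5*h + j)/(7*h + j)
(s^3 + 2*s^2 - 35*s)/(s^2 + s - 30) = s*(s + 7)/(s + 6)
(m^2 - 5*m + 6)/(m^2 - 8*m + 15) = (m - 2)/(m - 5)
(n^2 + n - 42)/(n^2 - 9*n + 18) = (n + 7)/(n - 3)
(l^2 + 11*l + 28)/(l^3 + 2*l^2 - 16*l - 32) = (l + 7)/(l^2 - 2*l - 8)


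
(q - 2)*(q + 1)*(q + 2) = q^3 + q^2 - 4*q - 4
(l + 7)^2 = l^2 + 14*l + 49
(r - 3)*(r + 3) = r^2 - 9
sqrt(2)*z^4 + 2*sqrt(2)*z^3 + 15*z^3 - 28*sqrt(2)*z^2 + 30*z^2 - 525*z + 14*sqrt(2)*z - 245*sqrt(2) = (z - 5)*(z + 7)*(z + 7*sqrt(2))*(sqrt(2)*z + 1)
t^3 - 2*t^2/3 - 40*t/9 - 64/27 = (t - 8/3)*(t + 2/3)*(t + 4/3)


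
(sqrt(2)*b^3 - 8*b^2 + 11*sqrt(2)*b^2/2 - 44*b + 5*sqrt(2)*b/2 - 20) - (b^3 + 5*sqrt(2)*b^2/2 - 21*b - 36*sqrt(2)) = -b^3 + sqrt(2)*b^3 - 8*b^2 + 3*sqrt(2)*b^2 - 23*b + 5*sqrt(2)*b/2 - 20 + 36*sqrt(2)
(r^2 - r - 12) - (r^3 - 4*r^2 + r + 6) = -r^3 + 5*r^2 - 2*r - 18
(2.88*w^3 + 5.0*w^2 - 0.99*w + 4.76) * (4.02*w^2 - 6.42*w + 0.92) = 11.5776*w^5 + 1.6104*w^4 - 33.4302*w^3 + 30.091*w^2 - 31.47*w + 4.3792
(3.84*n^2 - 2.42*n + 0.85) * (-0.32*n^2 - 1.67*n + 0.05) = -1.2288*n^4 - 5.6384*n^3 + 3.9614*n^2 - 1.5405*n + 0.0425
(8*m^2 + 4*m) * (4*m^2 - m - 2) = 32*m^4 + 8*m^3 - 20*m^2 - 8*m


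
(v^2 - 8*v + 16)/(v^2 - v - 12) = (v - 4)/(v + 3)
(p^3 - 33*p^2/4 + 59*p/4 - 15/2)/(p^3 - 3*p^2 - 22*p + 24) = (p - 5/4)/(p + 4)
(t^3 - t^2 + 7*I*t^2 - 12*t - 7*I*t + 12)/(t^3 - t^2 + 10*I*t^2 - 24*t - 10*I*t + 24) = (t + 3*I)/(t + 6*I)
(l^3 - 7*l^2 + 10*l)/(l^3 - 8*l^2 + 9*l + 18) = l*(l^2 - 7*l + 10)/(l^3 - 8*l^2 + 9*l + 18)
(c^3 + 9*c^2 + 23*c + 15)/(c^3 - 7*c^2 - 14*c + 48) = (c^2 + 6*c + 5)/(c^2 - 10*c + 16)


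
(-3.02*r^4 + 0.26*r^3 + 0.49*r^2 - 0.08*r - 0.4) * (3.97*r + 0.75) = -11.9894*r^5 - 1.2328*r^4 + 2.1403*r^3 + 0.0498999999999999*r^2 - 1.648*r - 0.3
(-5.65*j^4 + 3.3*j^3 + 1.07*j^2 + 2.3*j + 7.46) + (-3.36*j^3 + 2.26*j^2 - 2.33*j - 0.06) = -5.65*j^4 - 0.0600000000000001*j^3 + 3.33*j^2 - 0.0300000000000002*j + 7.4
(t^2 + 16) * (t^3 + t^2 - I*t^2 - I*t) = t^5 + t^4 - I*t^4 + 16*t^3 - I*t^3 + 16*t^2 - 16*I*t^2 - 16*I*t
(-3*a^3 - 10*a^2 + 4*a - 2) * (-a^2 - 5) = 3*a^5 + 10*a^4 + 11*a^3 + 52*a^2 - 20*a + 10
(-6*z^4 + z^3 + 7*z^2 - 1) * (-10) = 60*z^4 - 10*z^3 - 70*z^2 + 10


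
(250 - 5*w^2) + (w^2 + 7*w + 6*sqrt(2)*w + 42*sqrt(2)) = -4*w^2 + 7*w + 6*sqrt(2)*w + 42*sqrt(2) + 250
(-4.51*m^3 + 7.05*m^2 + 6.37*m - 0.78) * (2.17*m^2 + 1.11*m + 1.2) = -9.7867*m^5 + 10.2924*m^4 + 16.2364*m^3 + 13.8381*m^2 + 6.7782*m - 0.936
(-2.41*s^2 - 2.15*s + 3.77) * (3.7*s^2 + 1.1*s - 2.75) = -8.917*s^4 - 10.606*s^3 + 18.2115*s^2 + 10.0595*s - 10.3675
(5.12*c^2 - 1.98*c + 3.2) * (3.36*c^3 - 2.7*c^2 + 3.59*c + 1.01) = 17.2032*c^5 - 20.4768*c^4 + 34.4788*c^3 - 10.577*c^2 + 9.4882*c + 3.232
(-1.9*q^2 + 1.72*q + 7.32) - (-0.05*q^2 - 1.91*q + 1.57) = -1.85*q^2 + 3.63*q + 5.75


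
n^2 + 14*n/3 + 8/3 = (n + 2/3)*(n + 4)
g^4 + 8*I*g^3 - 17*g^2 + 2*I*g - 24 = (g - I)*(g + 2*I)*(g + 3*I)*(g + 4*I)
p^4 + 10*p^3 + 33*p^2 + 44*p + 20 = (p + 1)*(p + 2)^2*(p + 5)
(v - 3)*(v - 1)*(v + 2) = v^3 - 2*v^2 - 5*v + 6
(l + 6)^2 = l^2 + 12*l + 36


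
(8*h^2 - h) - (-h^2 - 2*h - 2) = 9*h^2 + h + 2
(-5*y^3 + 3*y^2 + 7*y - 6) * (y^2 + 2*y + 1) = -5*y^5 - 7*y^4 + 8*y^3 + 11*y^2 - 5*y - 6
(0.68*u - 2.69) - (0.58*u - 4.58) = 0.1*u + 1.89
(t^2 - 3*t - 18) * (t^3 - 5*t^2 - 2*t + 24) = t^5 - 8*t^4 - 5*t^3 + 120*t^2 - 36*t - 432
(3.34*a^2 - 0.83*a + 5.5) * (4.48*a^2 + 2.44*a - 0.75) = 14.9632*a^4 + 4.4312*a^3 + 20.1098*a^2 + 14.0425*a - 4.125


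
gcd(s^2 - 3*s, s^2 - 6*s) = s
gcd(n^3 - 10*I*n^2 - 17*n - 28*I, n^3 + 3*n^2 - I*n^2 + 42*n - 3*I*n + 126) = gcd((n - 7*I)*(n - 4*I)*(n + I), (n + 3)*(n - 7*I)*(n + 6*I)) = n - 7*I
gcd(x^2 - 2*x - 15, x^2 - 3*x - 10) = x - 5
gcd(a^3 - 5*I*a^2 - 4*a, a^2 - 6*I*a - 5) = a - I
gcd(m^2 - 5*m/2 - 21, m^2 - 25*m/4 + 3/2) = m - 6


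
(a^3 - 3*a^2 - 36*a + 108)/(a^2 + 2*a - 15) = (a^2 - 36)/(a + 5)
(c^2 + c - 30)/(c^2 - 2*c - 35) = (-c^2 - c + 30)/(-c^2 + 2*c + 35)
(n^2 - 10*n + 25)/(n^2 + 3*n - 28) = (n^2 - 10*n + 25)/(n^2 + 3*n - 28)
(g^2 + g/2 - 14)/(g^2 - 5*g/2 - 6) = (-2*g^2 - g + 28)/(-2*g^2 + 5*g + 12)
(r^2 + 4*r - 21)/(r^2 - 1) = (r^2 + 4*r - 21)/(r^2 - 1)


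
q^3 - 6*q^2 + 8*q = q*(q - 4)*(q - 2)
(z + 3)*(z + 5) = z^2 + 8*z + 15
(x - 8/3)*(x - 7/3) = x^2 - 5*x + 56/9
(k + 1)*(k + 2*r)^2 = k^3 + 4*k^2*r + k^2 + 4*k*r^2 + 4*k*r + 4*r^2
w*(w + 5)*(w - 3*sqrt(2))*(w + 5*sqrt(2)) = w^4 + 2*sqrt(2)*w^3 + 5*w^3 - 30*w^2 + 10*sqrt(2)*w^2 - 150*w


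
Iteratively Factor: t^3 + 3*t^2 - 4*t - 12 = (t + 3)*(t^2 - 4) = (t - 2)*(t + 3)*(t + 2)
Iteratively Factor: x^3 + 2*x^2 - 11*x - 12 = (x - 3)*(x^2 + 5*x + 4) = (x - 3)*(x + 1)*(x + 4)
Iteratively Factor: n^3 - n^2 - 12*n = (n)*(n^2 - n - 12) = n*(n - 4)*(n + 3)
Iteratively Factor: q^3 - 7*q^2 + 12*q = (q)*(q^2 - 7*q + 12) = q*(q - 4)*(q - 3)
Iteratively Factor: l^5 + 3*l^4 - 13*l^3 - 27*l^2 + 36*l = (l)*(l^4 + 3*l^3 - 13*l^2 - 27*l + 36) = l*(l + 4)*(l^3 - l^2 - 9*l + 9) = l*(l - 1)*(l + 4)*(l^2 - 9) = l*(l - 3)*(l - 1)*(l + 4)*(l + 3)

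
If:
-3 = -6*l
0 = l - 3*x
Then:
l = 1/2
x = 1/6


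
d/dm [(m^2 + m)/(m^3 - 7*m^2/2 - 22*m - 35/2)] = 2*(-2*m^2 - 35)/(4*m^4 - 36*m^3 - 59*m^2 + 630*m + 1225)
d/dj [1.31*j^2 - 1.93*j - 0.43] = 2.62*j - 1.93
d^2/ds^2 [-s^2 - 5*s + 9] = -2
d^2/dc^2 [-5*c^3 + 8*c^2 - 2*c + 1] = 16 - 30*c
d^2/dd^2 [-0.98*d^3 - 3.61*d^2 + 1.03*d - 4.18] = -5.88*d - 7.22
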